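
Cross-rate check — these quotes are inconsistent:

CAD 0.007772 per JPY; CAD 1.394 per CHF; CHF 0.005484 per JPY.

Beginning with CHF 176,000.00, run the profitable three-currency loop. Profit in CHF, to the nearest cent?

Profit: CHF 2,930.86

Profitable loop is CHF → JPY → CAD → CHF:
CHF 176,000.00 ÷ 0.005484 = JPY 32,093,363
JPY 32,093,363 × 0.007772 = CAD 249,429.61
CAD 249,429.61 ÷ 1.394 = CHF 178,930.86
Profit = CHF 178,930.86 − CHF 176,000.00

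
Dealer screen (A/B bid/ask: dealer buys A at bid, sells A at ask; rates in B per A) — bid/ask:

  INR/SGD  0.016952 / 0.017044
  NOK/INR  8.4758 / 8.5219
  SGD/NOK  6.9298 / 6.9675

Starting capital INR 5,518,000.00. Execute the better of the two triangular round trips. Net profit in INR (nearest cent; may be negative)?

Net result: INR -23,805.36 (no profitable arbitrage after spreads)

Best loop INR → SGD → NOK → INR:
INR 5,518,000.00 × 0.016952 (sell INR at bid) = SGD 93,541.14
SGD 93,541.14 × 6.9298 (sell SGD at bid) = NOK 648,221.36
NOK 648,221.36 × 8.4758 (sell NOK at bid) = INR 5,494,194.64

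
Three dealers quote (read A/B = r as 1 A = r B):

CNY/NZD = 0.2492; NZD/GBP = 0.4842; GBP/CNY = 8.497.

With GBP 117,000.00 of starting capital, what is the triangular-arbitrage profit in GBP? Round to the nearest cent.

Profitable loop is GBP → CNY → NZD → GBP:
GBP 117,000.00 × 8.497 = CNY 994,149.00
CNY 994,149.00 × 0.2492 = NZD 247,741.93
NZD 247,741.93 × 0.4842 = GBP 119,956.64
Profit = GBP 119,956.64 − GBP 117,000.00

Profit: GBP 2,956.64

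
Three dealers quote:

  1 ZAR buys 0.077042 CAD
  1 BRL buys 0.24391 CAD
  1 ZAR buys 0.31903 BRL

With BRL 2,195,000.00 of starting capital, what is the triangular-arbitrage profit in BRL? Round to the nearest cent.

Profitable loop is BRL → CAD → ZAR → BRL:
BRL 2,195,000.00 × 0.24391 = CAD 535,382.45
CAD 535,382.45 ÷ 0.077042 = ZAR 6,949,228.34
ZAR 6,949,228.34 × 0.31903 = BRL 2,217,012.32
Profit = BRL 2,217,012.32 − BRL 2,195,000.00

Profit: BRL 22,012.32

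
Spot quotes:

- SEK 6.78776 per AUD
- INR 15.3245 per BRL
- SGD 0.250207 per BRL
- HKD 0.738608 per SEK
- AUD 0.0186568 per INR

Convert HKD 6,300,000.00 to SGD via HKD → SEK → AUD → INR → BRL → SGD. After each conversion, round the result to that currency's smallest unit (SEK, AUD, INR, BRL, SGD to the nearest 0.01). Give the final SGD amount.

SGD 1,099,704.62

HKD 6,300,000.00 ÷ 0.738608 = SEK 8,529,558.30
SEK 8,529,558.30 ÷ 6.78776 = AUD 1,256,608.70
AUD 1,256,608.70 ÷ 0.0186568 = INR 67,353,924.57
INR 67,353,924.57 ÷ 15.3245 = BRL 4,395,179.26
BRL 4,395,179.26 × 0.250207 = SGD 1,099,704.62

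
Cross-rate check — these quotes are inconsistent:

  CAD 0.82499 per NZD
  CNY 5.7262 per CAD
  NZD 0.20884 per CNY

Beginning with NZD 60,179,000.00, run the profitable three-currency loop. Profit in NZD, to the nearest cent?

Profit: NZD 819,068.77

Profitable loop is NZD → CNY → CAD → NZD:
NZD 60,179,000.00 ÷ 0.20884 = CNY 288,158,398.77
CNY 288,158,398.77 ÷ 5.7262 = CAD 50,322,796.75
CAD 50,322,796.75 ÷ 0.82499 = NZD 60,998,068.77
Profit = NZD 60,998,068.77 − NZD 60,179,000.00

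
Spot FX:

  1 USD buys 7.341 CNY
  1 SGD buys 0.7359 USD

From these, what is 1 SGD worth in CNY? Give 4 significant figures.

1 SGD × 0.7359 = 0.7359 USD
0.7359 USD × 7.341 = 5.40224 CNY

SGD/CNY = 5.402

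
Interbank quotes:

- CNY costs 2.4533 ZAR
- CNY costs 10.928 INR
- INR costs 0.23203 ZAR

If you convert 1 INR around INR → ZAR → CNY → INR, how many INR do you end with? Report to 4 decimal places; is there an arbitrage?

Around INR → ZAR → CNY → INR: 1 × 0.23203 ÷ 2.4533 × 10.928 = 1.033556
Product > 1; profitable direction is INR → ZAR → CNY → INR.

1.0336 (arbitrage exists)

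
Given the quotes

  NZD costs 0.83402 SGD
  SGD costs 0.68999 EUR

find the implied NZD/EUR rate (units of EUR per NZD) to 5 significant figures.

1 NZD × 0.83402 = 0.83402 SGD
0.83402 SGD × 0.68999 = 0.575465 EUR

NZD/EUR = 0.57547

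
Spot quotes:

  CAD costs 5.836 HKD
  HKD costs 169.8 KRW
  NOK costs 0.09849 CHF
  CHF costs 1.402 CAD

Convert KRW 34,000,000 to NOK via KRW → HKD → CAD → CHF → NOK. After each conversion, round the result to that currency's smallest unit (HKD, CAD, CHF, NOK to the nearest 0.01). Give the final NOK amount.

KRW 34,000,000 ÷ 169.8 = HKD 200,235.57
HKD 200,235.57 ÷ 5.836 = CAD 34,310.41
CAD 34,310.41 ÷ 1.402 = CHF 24,472.48
CHF 24,472.48 ÷ 0.09849 = NOK 248,476.80

NOK 248,476.80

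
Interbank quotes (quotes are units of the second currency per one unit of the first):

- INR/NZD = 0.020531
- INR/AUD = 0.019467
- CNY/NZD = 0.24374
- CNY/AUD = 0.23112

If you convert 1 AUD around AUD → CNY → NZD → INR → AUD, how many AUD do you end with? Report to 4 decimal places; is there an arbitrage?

Around AUD → CNY → NZD → INR → AUD: 1 ÷ 0.23112 × 0.24374 ÷ 0.020531 × 0.019467 = 0.999950
Product ≈ 1 (deviation 0.005%, within rounding noise).

0.9999 (no arbitrage)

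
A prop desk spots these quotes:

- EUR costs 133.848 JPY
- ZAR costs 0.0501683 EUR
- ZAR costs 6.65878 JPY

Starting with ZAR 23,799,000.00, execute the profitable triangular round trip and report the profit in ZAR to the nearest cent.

Profit: ZAR 200,672.40

Profitable loop is ZAR → EUR → JPY → ZAR:
ZAR 23,799,000.00 × 0.0501683 = EUR 1,193,955.37
EUR 1,193,955.37 × 133.848 = JPY 159,808,539
JPY 159,808,539 ÷ 6.65878 = ZAR 23,999,672.40
Profit = ZAR 23,999,672.40 − ZAR 23,799,000.00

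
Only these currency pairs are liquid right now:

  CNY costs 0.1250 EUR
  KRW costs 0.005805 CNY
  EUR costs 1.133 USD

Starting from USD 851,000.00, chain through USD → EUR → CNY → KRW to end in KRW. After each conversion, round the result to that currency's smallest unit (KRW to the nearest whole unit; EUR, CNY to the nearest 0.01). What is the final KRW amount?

USD 851,000.00 ÷ 1.133 = EUR 751,103.27
EUR 751,103.27 ÷ 0.1250 = CNY 6,008,826.16
CNY 6,008,826.16 ÷ 0.005805 = KRW 1,035,112,172

KRW 1,035,112,172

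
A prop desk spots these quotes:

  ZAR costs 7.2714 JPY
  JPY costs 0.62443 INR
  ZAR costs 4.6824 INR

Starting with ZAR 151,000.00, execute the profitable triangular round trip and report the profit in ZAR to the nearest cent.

Profitable loop is ZAR → INR → JPY → ZAR:
ZAR 151,000.00 × 4.6824 = INR 707,042.40
INR 707,042.40 ÷ 0.62443 = JPY 1,132,300
JPY 1,132,300 ÷ 7.2714 = ZAR 155,719.74
Profit = ZAR 155,719.74 − ZAR 151,000.00

Profit: ZAR 4,719.74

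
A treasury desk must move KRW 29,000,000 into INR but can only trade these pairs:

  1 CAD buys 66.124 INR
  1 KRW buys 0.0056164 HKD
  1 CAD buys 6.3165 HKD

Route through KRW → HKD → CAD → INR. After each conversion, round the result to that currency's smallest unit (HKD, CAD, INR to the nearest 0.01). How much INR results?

INR 1,705,056.27

KRW 29,000,000 × 0.0056164 = HKD 162,875.60
HKD 162,875.60 ÷ 6.3165 = CAD 25,785.74
CAD 25,785.74 × 66.124 = INR 1,705,056.27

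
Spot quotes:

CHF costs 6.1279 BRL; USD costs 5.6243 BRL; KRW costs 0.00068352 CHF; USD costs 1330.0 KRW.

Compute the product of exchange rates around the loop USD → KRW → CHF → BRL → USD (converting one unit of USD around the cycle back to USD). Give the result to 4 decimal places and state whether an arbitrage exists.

Around USD → KRW → CHF → BRL → USD: 1 × 1330.0 × 0.00068352 × 6.1279 ÷ 5.6243 = 0.990481
Product < 1; profitable direction is USD → BRL → CHF → KRW → USD.

0.9905 (arbitrage exists)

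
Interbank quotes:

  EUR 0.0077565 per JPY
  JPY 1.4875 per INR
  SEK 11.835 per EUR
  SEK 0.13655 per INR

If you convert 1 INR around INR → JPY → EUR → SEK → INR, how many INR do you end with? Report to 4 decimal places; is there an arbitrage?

1.0000 (no arbitrage)

Around INR → JPY → EUR → SEK → INR: 1 × 1.4875 × 0.0077565 × 11.835 ÷ 0.13655 = 0.999998
Product ≈ 1 (deviation 0.000%, within rounding noise).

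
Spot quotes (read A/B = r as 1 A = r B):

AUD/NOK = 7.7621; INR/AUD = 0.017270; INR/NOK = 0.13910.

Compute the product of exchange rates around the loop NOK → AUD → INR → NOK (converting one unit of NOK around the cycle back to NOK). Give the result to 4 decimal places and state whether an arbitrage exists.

1.0377 (arbitrage exists)

Around NOK → AUD → INR → NOK: 1 ÷ 7.7621 ÷ 0.017270 × 0.13910 = 1.037661
Product > 1; profitable direction is NOK → AUD → INR → NOK.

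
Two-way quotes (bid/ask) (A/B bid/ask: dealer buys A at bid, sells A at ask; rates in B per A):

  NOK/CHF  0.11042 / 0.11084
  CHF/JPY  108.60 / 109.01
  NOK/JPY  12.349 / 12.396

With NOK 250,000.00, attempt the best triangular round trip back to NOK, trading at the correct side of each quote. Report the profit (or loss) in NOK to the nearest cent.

Best loop NOK → JPY → CHF → NOK:
NOK 250,000.00 × 12.349 (sell NOK at bid) = JPY 3,087,250
JPY 3,087,250 ÷ 109.01 (buy CHF at ask) = CHF 28,320.80
CHF 28,320.80 ÷ 0.11084 (buy NOK at ask) = NOK 255,510.61

Net profit: NOK 5,510.61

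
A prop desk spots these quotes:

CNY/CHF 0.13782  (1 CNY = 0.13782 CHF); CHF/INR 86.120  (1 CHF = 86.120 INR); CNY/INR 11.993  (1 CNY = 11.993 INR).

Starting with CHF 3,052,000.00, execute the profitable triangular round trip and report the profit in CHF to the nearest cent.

Profit: CHF 31,870.24

Profitable loop is CHF → CNY → INR → CHF:
CHF 3,052,000.00 ÷ 0.13782 = CNY 22,144,826.59
CNY 22,144,826.59 × 11.993 = INR 265,582,905.24
INR 265,582,905.24 ÷ 86.120 = CHF 3,083,870.24
Profit = CHF 3,083,870.24 − CHF 3,052,000.00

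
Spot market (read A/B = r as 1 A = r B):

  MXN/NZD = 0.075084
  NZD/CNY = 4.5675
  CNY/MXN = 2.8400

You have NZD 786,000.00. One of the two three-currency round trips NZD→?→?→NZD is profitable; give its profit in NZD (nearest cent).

Profit: NZD 21,008.76

Profitable loop is NZD → MXN → CNY → NZD:
NZD 786,000.00 ÷ 0.075084 = MXN 10,468,275.53
MXN 10,468,275.53 ÷ 2.8400 = CNY 3,686,012.51
CNY 3,686,012.51 ÷ 4.5675 = NZD 807,008.76
Profit = NZD 807,008.76 − NZD 786,000.00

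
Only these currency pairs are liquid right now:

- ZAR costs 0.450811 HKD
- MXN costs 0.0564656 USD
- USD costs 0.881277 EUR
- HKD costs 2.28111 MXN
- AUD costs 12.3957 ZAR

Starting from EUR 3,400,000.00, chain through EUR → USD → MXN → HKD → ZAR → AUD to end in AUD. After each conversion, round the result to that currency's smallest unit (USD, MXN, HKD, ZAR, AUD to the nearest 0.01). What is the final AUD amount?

EUR 3,400,000.00 ÷ 0.881277 = USD 3,858,037.82
USD 3,858,037.82 ÷ 0.0564656 = MXN 68,325,455.14
MXN 68,325,455.14 ÷ 2.28111 = HKD 29,952,722.64
HKD 29,952,722.64 ÷ 0.450811 = ZAR 66,441,862.86
ZAR 66,441,862.86 ÷ 12.3957 = AUD 5,360,073.48

AUD 5,360,073.48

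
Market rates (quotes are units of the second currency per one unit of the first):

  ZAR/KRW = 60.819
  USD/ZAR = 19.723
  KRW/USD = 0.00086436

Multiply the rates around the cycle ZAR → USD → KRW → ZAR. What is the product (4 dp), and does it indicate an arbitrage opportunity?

0.9645 (arbitrage exists)

Around ZAR → USD → KRW → ZAR: 1 ÷ 19.723 ÷ 0.00086436 ÷ 60.819 = 0.964480
Product < 1; profitable direction is ZAR → KRW → USD → ZAR.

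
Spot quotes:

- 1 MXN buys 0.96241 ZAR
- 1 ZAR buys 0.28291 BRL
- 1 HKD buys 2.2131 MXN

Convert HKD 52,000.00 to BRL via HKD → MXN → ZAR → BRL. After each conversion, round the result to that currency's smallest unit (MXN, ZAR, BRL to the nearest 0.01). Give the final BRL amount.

HKD 52,000.00 × 2.2131 = MXN 115,081.20
MXN 115,081.20 × 0.96241 = ZAR 110,755.30
ZAR 110,755.30 × 0.28291 = BRL 31,333.78

BRL 31,333.78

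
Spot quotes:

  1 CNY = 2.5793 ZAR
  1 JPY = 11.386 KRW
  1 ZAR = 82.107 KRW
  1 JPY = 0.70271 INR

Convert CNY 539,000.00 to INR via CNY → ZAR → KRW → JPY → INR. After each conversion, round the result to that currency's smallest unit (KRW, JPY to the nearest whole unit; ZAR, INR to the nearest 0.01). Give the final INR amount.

INR 7,044,915.10

CNY 539,000.00 × 2.5793 = ZAR 1,390,242.70
ZAR 1,390,242.70 × 82.107 = KRW 114,148,657
KRW 114,148,657 ÷ 11.386 = JPY 10,025,352
JPY 10,025,352 × 0.70271 = INR 7,044,915.10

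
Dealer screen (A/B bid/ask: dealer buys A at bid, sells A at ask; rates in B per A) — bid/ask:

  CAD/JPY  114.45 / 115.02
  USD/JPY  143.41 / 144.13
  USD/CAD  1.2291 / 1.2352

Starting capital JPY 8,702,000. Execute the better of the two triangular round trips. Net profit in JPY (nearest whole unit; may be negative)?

Net profit: JPY 81,910

Best loop JPY → CAD → USD → JPY:
JPY 8,702,000 ÷ 115.02 (buy CAD at ask) = CAD 75,656.41
CAD 75,656.41 ÷ 1.2352 (buy USD at ask) = USD 61,250.33
USD 61,250.33 × 143.41 (sell USD at bid) = JPY 8,783,910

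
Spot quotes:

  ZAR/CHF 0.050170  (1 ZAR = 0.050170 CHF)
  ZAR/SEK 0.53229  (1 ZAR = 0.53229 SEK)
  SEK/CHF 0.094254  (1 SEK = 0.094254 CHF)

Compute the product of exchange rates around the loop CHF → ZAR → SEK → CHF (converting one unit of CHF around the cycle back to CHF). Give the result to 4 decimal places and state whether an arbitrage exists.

1.0000 (no arbitrage)

Around CHF → ZAR → SEK → CHF: 1 ÷ 0.050170 × 0.53229 × 0.094254 = 1.000009
Product ≈ 1 (deviation 0.001%, within rounding noise).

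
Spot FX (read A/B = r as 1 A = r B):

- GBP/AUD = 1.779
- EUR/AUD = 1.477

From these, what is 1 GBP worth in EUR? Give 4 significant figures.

GBP/EUR = 1.204

1 GBP × 1.779 = 1.779 AUD
1.779 AUD ÷ 1.477 = 1.20447 EUR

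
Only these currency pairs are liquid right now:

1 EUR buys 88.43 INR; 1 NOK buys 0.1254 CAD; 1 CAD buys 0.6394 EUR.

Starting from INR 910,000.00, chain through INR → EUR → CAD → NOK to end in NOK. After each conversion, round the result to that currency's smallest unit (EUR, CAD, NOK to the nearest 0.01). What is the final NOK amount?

NOK 128,342.90

INR 910,000.00 ÷ 88.43 = EUR 10,290.63
EUR 10,290.63 ÷ 0.6394 = CAD 16,094.20
CAD 16,094.20 ÷ 0.1254 = NOK 128,342.90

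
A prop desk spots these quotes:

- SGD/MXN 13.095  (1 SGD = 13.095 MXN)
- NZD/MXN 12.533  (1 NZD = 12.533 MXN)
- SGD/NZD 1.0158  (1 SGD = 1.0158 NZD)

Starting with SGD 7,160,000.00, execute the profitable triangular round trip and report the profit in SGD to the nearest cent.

Profit: SGD 204,703.67

Profitable loop is SGD → MXN → NZD → SGD:
SGD 7,160,000.00 × 13.095 = MXN 93,760,200.00
MXN 93,760,200.00 ÷ 12.533 = NZD 7,481,065.99
NZD 7,481,065.99 ÷ 1.0158 = SGD 7,364,703.67
Profit = SGD 7,364,703.67 − SGD 7,160,000.00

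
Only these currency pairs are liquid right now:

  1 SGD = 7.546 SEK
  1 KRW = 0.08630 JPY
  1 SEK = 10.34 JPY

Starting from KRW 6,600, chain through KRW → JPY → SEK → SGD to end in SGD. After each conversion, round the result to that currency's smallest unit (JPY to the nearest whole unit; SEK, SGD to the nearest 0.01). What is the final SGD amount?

SGD 7.31

KRW 6,600 × 0.08630 = JPY 570
JPY 570 ÷ 10.34 = SEK 55.13
SEK 55.13 ÷ 7.546 = SGD 7.31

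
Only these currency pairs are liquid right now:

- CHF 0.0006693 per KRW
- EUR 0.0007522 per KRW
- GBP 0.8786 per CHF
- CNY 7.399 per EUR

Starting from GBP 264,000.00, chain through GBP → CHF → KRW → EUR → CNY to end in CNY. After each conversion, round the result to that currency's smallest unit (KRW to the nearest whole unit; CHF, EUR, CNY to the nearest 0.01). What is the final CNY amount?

GBP 264,000.00 ÷ 0.8786 = CHF 300,478.03
CHF 300,478.03 ÷ 0.0006693 = KRW 448,943,717
KRW 448,943,717 × 0.0007522 = EUR 337,695.46
EUR 337,695.46 × 7.399 = CNY 2,498,608.71

CNY 2,498,608.71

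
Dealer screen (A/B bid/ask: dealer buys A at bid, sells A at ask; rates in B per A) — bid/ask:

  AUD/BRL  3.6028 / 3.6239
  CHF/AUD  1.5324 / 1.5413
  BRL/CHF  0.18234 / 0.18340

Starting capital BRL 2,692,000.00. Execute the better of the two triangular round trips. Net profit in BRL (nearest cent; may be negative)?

Best loop BRL → CHF → AUD → BRL:
BRL 2,692,000.00 × 0.18234 (sell BRL at bid) = CHF 490,859.28
CHF 490,859.28 × 1.5324 (sell CHF at bid) = AUD 752,192.76
AUD 752,192.76 × 3.6028 (sell AUD at bid) = BRL 2,710,000.08

Net profit: BRL 18,000.08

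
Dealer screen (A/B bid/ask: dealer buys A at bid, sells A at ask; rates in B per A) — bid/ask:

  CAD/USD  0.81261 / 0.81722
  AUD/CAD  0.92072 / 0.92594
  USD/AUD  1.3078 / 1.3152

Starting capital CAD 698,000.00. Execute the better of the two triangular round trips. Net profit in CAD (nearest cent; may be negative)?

Best loop CAD → AUD → USD → CAD:
CAD 698,000.00 ÷ 0.92594 (buy AUD at ask) = AUD 753,828.54
AUD 753,828.54 ÷ 1.3152 (buy USD at ask) = USD 573,166.47
USD 573,166.47 ÷ 0.81722 (buy CAD at ask) = CAD 701,361.29

Net profit: CAD 3,361.29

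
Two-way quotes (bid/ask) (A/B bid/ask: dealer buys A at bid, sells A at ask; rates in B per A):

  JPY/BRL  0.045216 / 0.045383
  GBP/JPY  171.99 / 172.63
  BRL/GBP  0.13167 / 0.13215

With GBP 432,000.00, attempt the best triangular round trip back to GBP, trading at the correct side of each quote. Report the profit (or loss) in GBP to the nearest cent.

Best loop GBP → JPY → BRL → GBP:
GBP 432,000.00 × 171.99 (sell GBP at bid) = JPY 74,299,680
JPY 74,299,680 × 0.045216 (sell JPY at bid) = BRL 3,359,534.33
BRL 3,359,534.33 × 0.13167 (sell BRL at bid) = GBP 442,349.89

Net profit: GBP 10,349.89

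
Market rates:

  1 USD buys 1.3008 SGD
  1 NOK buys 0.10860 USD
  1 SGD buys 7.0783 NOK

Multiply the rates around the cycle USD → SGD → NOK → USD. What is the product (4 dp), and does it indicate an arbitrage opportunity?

Around USD → SGD → NOK → USD: 1 × 1.3008 × 7.0783 × 0.10860 = 0.999929
Product ≈ 1 (deviation 0.007%, within rounding noise).

0.9999 (no arbitrage)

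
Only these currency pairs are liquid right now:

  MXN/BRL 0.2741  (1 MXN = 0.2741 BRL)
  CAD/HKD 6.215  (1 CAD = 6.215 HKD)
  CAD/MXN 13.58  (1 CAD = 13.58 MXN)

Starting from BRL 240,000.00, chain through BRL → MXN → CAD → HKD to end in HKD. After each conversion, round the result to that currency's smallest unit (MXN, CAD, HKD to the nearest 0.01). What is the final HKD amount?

BRL 240,000.00 ÷ 0.2741 = MXN 875,592.85
MXN 875,592.85 ÷ 13.58 = CAD 64,476.65
CAD 64,476.65 × 6.215 = HKD 400,722.38

HKD 400,722.38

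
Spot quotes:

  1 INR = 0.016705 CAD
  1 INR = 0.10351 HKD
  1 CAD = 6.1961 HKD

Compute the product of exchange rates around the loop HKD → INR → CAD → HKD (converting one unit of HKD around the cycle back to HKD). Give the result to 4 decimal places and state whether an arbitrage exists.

1.0000 (no arbitrage)

Around HKD → INR → CAD → HKD: 1 ÷ 0.10351 × 0.016705 × 6.1961 = 0.999960
Product ≈ 1 (deviation 0.004%, within rounding noise).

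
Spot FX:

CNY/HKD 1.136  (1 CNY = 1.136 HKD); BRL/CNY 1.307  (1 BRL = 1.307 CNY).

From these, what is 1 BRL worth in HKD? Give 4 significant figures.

BRL/HKD = 1.485

1 BRL × 1.307 = 1.307 CNY
1.307 CNY × 1.136 = 1.48475 HKD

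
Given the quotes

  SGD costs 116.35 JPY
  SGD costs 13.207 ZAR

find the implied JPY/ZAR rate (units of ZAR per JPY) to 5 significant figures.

JPY/ZAR = 0.11351

1 JPY ÷ 116.35 = 0.00859476 SGD
0.00859476 SGD × 13.207 = 0.113511 ZAR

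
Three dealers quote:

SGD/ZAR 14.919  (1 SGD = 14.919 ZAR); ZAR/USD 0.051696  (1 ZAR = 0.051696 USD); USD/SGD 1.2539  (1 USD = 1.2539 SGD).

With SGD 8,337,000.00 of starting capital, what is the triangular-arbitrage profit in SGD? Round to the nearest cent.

Profit: SGD 283,853.09

Profitable loop is SGD → USD → ZAR → SGD:
SGD 8,337,000.00 ÷ 1.2539 = USD 6,648,855.57
USD 6,648,855.57 ÷ 0.051696 = ZAR 128,614,507.32
ZAR 128,614,507.32 ÷ 14.919 = SGD 8,620,853.09
Profit = SGD 8,620,853.09 − SGD 8,337,000.00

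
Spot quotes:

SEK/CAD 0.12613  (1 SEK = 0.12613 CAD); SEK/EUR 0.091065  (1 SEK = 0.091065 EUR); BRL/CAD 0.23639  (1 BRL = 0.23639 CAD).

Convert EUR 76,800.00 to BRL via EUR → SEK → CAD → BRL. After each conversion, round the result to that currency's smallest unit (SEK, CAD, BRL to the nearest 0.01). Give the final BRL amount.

BRL 449,986.04

EUR 76,800.00 ÷ 0.091065 = SEK 843,353.65
SEK 843,353.65 × 0.12613 = CAD 106,372.20
CAD 106,372.20 ÷ 0.23639 = BRL 449,986.04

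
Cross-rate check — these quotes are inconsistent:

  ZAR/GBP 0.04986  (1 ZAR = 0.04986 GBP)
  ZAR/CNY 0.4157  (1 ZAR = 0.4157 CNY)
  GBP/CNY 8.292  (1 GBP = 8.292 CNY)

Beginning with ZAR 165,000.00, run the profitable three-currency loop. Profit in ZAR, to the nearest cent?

Profit: ZAR 902.30

Profitable loop is ZAR → CNY → GBP → ZAR:
ZAR 165,000.00 × 0.4157 = CNY 68,590.50
CNY 68,590.50 ÷ 8.292 = GBP 8,271.89
GBP 8,271.89 ÷ 0.04986 = ZAR 165,902.30
Profit = ZAR 165,902.30 − ZAR 165,000.00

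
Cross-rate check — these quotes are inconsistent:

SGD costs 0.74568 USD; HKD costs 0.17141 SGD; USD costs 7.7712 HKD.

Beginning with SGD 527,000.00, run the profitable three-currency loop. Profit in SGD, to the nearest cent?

Profitable loop is SGD → HKD → USD → SGD:
SGD 527,000.00 ÷ 0.17141 = HKD 3,074,499.74
HKD 3,074,499.74 ÷ 7.7712 = USD 395,627.41
USD 395,627.41 ÷ 0.74568 = SGD 530,559.24
Profit = SGD 530,559.24 − SGD 527,000.00

Profit: SGD 3,559.24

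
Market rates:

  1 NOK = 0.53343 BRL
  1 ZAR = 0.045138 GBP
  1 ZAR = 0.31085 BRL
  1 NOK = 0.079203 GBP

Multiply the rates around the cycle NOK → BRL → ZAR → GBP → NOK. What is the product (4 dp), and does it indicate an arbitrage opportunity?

0.9780 (arbitrage exists)

Around NOK → BRL → ZAR → GBP → NOK: 1 × 0.53343 ÷ 0.31085 × 0.045138 ÷ 0.079203 = 0.977974
Product < 1; profitable direction is NOK → GBP → ZAR → BRL → NOK.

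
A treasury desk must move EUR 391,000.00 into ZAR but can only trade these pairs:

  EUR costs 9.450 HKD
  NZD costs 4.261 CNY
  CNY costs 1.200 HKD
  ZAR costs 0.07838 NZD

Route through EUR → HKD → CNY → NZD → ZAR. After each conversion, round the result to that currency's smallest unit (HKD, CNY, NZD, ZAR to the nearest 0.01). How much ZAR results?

EUR 391,000.00 × 9.450 = HKD 3,694,950.00
HKD 3,694,950.00 ÷ 1.200 = CNY 3,079,125.00
CNY 3,079,125.00 ÷ 4.261 = NZD 722,629.66
NZD 722,629.66 ÷ 0.07838 = ZAR 9,219,566.98

ZAR 9,219,566.98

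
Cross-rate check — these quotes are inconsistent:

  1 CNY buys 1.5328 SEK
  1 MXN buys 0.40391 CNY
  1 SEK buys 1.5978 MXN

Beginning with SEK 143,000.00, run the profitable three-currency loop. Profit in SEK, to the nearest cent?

Profit: SEK 1,558.46

Profitable loop is SEK → CNY → MXN → SEK:
SEK 143,000.00 ÷ 1.5328 = CNY 93,293.32
CNY 93,293.32 ÷ 0.40391 = MXN 230,975.51
MXN 230,975.51 ÷ 1.5978 = SEK 144,558.46
Profit = SEK 144,558.46 − SEK 143,000.00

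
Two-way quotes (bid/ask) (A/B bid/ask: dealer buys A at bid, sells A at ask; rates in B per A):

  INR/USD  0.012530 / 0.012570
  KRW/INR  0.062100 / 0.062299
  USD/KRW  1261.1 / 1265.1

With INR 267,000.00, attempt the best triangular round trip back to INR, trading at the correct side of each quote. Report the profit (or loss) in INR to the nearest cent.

Net profit: INR 2,507.00

Best loop INR → KRW → USD → INR:
INR 267,000.00 ÷ 0.062299 (buy KRW at ask) = KRW 4,285,783
KRW 4,285,783 ÷ 1265.1 (buy USD at ask) = USD 3,387.70
USD 3,387.70 ÷ 0.012570 (buy INR at ask) = INR 269,507.00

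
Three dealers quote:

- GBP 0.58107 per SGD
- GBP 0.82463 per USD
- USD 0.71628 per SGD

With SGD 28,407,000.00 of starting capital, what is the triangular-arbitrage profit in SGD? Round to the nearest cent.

Profitable loop is SGD → USD → GBP → SGD:
SGD 28,407,000.00 × 0.71628 = USD 20,347,365.96
USD 20,347,365.96 × 0.82463 = GBP 16,779,048.39
GBP 16,779,048.39 ÷ 0.58107 = SGD 28,876,122.31
Profit = SGD 28,876,122.31 − SGD 28,407,000.00

Profit: SGD 469,122.31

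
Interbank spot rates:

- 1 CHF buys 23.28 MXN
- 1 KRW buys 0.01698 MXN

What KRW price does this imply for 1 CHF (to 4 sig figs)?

CHF/KRW = 1371

1 CHF × 23.28 = 23.28 MXN
23.28 MXN ÷ 0.01698 = 1371.02 KRW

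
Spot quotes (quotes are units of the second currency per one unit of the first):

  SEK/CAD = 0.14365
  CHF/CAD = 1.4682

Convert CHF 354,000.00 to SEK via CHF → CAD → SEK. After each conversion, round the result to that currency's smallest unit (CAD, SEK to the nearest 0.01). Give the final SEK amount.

CHF 354,000.00 × 1.4682 = CAD 519,742.80
CAD 519,742.80 ÷ 0.14365 = SEK 3,618,119.04

SEK 3,618,119.04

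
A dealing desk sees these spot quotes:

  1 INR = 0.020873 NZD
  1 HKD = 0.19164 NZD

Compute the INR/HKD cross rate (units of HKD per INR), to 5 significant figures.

INR/HKD = 0.10892

1 INR × 0.020873 = 0.020873 NZD
0.020873 NZD ÷ 0.19164 = 0.108918 HKD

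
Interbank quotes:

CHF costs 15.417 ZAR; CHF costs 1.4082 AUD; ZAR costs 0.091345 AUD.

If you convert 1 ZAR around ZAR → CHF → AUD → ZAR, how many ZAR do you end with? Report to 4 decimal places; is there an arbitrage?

Around ZAR → CHF → AUD → ZAR: 1 ÷ 15.417 × 1.4082 ÷ 0.091345 = 0.999953
Product ≈ 1 (deviation 0.005%, within rounding noise).

1.0000 (no arbitrage)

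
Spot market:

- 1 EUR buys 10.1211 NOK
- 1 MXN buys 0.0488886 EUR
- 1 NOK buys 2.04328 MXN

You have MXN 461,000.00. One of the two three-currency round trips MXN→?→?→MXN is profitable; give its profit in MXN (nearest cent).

Profit: MXN 5,083.93

Profitable loop is MXN → EUR → NOK → MXN:
MXN 461,000.00 × 0.0488886 = EUR 22,537.64
EUR 22,537.64 × 10.1211 = NOK 228,105.75
NOK 228,105.75 × 2.04328 = MXN 466,083.93
Profit = MXN 466,083.93 − MXN 461,000.00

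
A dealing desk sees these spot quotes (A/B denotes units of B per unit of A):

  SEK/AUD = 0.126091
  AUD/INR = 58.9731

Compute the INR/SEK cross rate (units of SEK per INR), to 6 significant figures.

INR/SEK = 0.134481

1 INR ÷ 58.9731 = 0.0169569 AUD
0.0169569 AUD ÷ 0.126091 = 0.134481 SEK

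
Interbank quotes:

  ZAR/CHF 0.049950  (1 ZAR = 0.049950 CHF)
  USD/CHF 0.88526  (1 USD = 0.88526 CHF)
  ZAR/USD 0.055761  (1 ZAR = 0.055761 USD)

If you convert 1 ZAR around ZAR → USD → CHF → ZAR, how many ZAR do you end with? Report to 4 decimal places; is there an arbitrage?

0.9882 (arbitrage exists)

Around ZAR → USD → CHF → ZAR: 1 × 0.055761 × 0.88526 ÷ 0.049950 = 0.988248
Product < 1; profitable direction is ZAR → CHF → USD → ZAR.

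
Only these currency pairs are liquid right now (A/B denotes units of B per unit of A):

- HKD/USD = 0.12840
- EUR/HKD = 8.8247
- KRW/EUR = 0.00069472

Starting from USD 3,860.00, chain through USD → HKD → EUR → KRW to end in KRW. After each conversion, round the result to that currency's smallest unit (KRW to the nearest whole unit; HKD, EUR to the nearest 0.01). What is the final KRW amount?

KRW 4,903,573

USD 3,860.00 ÷ 0.12840 = HKD 30,062.31
HKD 30,062.31 ÷ 8.8247 = EUR 3,406.61
EUR 3,406.61 ÷ 0.00069472 = KRW 4,903,573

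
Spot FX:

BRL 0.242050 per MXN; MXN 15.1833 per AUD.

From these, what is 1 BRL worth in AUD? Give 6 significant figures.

1 BRL ÷ 0.242050 = 4.13138 MXN
4.13138 MXN ÷ 15.1833 = 0.2721 AUD

BRL/AUD = 0.272100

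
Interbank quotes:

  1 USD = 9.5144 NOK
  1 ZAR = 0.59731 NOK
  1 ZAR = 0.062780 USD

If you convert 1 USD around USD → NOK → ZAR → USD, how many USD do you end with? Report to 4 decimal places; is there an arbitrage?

1.0000 (no arbitrage)

Around USD → NOK → ZAR → USD: 1 × 9.5144 ÷ 0.59731 × 0.062780 = 1.000007
Product ≈ 1 (deviation 0.001%, within rounding noise).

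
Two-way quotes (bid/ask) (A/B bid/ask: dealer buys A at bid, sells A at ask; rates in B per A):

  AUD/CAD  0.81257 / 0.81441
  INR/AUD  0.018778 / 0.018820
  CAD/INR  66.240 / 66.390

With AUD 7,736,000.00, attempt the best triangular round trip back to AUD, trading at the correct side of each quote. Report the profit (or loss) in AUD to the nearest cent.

Net profit: AUD 82,922.41

Best loop AUD → CAD → INR → AUD:
AUD 7,736,000.00 × 0.81257 (sell AUD at bid) = CAD 6,286,041.52
CAD 6,286,041.52 × 66.240 (sell CAD at bid) = INR 416,387,390.28
INR 416,387,390.28 × 0.018778 (sell INR at bid) = AUD 7,818,922.41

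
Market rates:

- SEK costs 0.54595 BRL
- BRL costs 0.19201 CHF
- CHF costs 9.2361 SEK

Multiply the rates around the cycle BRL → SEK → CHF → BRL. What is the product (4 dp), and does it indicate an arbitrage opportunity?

Around BRL → SEK → CHF → BRL: 1 ÷ 0.54595 ÷ 9.2361 ÷ 0.19201 = 1.032844
Product > 1; profitable direction is BRL → SEK → CHF → BRL.

1.0328 (arbitrage exists)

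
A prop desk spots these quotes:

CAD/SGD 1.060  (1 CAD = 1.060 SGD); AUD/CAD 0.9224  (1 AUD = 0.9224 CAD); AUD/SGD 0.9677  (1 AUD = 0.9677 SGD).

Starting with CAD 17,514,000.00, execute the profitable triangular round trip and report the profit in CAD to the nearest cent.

Profitable loop is CAD → SGD → AUD → CAD:
CAD 17,514,000.00 × 1.060 = SGD 18,564,840.00
SGD 18,564,840.00 ÷ 0.9677 = AUD 19,184,499.33
AUD 19,184,499.33 × 0.9224 = CAD 17,695,782.18
Profit = CAD 17,695,782.18 − CAD 17,514,000.00

Profit: CAD 181,782.18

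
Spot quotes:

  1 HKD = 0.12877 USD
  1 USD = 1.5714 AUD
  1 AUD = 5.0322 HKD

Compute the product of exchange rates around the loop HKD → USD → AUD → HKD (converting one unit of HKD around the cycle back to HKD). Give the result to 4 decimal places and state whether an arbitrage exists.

1.0183 (arbitrage exists)

Around HKD → USD → AUD → HKD: 1 × 0.12877 × 1.5714 × 5.0322 = 1.018262
Product > 1; profitable direction is HKD → USD → AUD → HKD.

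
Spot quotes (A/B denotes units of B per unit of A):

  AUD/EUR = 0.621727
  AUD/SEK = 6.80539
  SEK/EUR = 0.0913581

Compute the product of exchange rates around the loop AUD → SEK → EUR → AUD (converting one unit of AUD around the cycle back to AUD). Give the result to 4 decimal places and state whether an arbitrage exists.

Around AUD → SEK → EUR → AUD: 1 × 6.80539 × 0.0913581 ÷ 0.621727 = 1.000001
Product ≈ 1 (deviation 0.000%, within rounding noise).

1.0000 (no arbitrage)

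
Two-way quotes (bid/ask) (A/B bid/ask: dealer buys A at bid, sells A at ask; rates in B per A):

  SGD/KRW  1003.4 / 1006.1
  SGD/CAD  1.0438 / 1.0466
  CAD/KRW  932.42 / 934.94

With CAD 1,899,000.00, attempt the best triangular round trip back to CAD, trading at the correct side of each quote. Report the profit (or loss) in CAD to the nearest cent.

Best loop CAD → SGD → KRW → CAD:
CAD 1,899,000.00 ÷ 1.0466 (buy SGD at ask) = SGD 1,814,446.78
SGD 1,814,446.78 × 1003.4 (sell SGD at bid) = KRW 1,820,615,899
KRW 1,820,615,899 ÷ 934.94 (buy CAD at ask) = CAD 1,947,307.74

Net profit: CAD 48,307.74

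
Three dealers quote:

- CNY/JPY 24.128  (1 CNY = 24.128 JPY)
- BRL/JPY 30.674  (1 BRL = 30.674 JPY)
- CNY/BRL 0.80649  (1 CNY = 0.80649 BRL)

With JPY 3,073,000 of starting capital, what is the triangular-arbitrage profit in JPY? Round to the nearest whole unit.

Profit: JPY 77,726

Profitable loop is JPY → CNY → BRL → JPY:
JPY 3,073,000 ÷ 24.128 = CNY 127,362.40
CNY 127,362.40 × 0.80649 = BRL 102,716.50
BRL 102,716.50 × 30.674 = JPY 3,150,726
Profit = JPY 3,150,726 − JPY 3,073,000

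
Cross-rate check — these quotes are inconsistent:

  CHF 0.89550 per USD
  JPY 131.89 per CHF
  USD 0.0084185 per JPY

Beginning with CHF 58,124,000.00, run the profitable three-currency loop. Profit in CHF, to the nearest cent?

Profit: CHF 333,914.73

Profitable loop is CHF → USD → JPY → CHF:
CHF 58,124,000.00 ÷ 0.89550 = USD 64,906,756.00
USD 64,906,756.00 ÷ 0.0084185 = JPY 7,710,014,373
JPY 7,710,014,373 ÷ 131.89 = CHF 58,457,914.73
Profit = CHF 58,457,914.73 − CHF 58,124,000.00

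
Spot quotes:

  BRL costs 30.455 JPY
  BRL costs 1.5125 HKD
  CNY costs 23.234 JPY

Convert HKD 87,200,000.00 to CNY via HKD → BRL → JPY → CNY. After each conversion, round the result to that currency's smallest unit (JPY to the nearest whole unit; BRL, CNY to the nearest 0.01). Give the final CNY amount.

CNY 75,571,095.94

HKD 87,200,000.00 ÷ 1.5125 = BRL 57,652,892.56
BRL 57,652,892.56 × 30.455 = JPY 1,755,818,843
JPY 1,755,818,843 ÷ 23.234 = CNY 75,571,095.94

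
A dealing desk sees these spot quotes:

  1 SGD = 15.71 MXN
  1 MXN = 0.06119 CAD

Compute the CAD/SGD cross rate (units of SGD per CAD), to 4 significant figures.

1 CAD ÷ 0.06119 = 16.3425 MXN
16.3425 MXN ÷ 15.71 = 1.04026 SGD

CAD/SGD = 1.040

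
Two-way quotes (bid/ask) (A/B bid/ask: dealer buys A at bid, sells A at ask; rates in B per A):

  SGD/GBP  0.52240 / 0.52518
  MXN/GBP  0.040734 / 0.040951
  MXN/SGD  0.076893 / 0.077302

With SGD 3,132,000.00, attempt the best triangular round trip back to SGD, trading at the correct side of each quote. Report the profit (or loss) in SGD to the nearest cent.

Best loop SGD → MXN → GBP → SGD:
SGD 3,132,000.00 ÷ 0.077302 (buy MXN at ask) = MXN 40,516,416.13
MXN 40,516,416.13 × 0.040734 (sell MXN at bid) = GBP 1,650,395.69
GBP 1,650,395.69 ÷ 0.52518 (buy SGD at ask) = SGD 3,142,533.41

Net profit: SGD 10,533.41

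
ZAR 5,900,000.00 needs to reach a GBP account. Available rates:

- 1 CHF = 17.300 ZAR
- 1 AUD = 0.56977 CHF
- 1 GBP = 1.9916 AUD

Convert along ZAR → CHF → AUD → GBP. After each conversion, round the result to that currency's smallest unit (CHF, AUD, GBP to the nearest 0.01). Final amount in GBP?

GBP 300,541.33

ZAR 5,900,000.00 ÷ 17.300 = CHF 341,040.46
CHF 341,040.46 ÷ 0.56977 = AUD 598,558.12
AUD 598,558.12 ÷ 1.9916 = GBP 300,541.33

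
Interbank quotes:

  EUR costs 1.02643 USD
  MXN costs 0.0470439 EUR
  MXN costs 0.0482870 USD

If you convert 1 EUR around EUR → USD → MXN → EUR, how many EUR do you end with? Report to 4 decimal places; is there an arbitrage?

1.0000 (no arbitrage)

Around EUR → USD → MXN → EUR: 1 × 1.02643 ÷ 0.0482870 × 0.0470439 = 1.000006
Product ≈ 1 (deviation 0.001%, within rounding noise).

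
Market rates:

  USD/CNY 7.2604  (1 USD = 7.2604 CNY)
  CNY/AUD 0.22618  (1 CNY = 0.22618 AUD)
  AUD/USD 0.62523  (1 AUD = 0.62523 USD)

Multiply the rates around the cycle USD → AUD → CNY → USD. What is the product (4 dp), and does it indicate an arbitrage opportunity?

0.9740 (arbitrage exists)

Around USD → AUD → CNY → USD: 1 ÷ 0.62523 ÷ 0.22618 ÷ 7.2604 = 0.973970
Product < 1; profitable direction is USD → CNY → AUD → USD.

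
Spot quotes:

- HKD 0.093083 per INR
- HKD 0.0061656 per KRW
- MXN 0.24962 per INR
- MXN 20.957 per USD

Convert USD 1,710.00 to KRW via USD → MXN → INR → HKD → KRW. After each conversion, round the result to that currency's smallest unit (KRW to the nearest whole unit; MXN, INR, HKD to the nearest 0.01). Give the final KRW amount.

USD 1,710.00 × 20.957 = MXN 35,836.47
MXN 35,836.47 ÷ 0.24962 = INR 143,564.10
INR 143,564.10 × 0.093083 = HKD 13,363.38
HKD 13,363.38 ÷ 0.0061656 = KRW 2,167,409

KRW 2,167,409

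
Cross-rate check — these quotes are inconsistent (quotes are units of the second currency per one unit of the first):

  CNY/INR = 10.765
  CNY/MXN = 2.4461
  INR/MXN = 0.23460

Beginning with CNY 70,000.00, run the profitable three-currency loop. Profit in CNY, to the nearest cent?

Profit: CNY 2,271.30

Profitable loop is CNY → INR → MXN → CNY:
CNY 70,000.00 × 10.765 = INR 753,550.00
INR 753,550.00 × 0.23460 = MXN 176,782.83
MXN 176,782.83 ÷ 2.4461 = CNY 72,271.30
Profit = CNY 72,271.30 − CNY 70,000.00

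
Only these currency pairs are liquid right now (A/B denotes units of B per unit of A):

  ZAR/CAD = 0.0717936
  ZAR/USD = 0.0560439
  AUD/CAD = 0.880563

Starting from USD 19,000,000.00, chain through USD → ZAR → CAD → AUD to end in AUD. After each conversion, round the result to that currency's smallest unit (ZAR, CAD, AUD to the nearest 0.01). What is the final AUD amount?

AUD 27,640,796.24

USD 19,000,000.00 ÷ 0.0560439 = ZAR 339,019,946.86
ZAR 339,019,946.86 × 0.0717936 = CAD 24,339,462.46
CAD 24,339,462.46 ÷ 0.880563 = AUD 27,640,796.24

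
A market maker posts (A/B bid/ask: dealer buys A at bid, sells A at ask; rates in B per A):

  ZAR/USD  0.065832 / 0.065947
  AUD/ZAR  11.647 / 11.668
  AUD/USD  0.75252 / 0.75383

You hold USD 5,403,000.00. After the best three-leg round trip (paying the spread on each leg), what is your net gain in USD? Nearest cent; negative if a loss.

Best loop USD → AUD → ZAR → USD:
USD 5,403,000.00 ÷ 0.75383 (buy AUD at ask) = AUD 7,167,398.49
AUD 7,167,398.49 × 11.647 (sell AUD at bid) = ZAR 83,478,690.16
ZAR 83,478,690.16 × 0.065832 (sell ZAR at bid) = USD 5,495,569.13

Net profit: USD 92,569.13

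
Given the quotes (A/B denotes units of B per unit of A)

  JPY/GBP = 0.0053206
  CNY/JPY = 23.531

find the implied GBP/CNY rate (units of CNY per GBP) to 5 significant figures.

1 GBP ÷ 0.0053206 = 187.949 JPY
187.949 JPY ÷ 23.531 = 7.98728 CNY

GBP/CNY = 7.9873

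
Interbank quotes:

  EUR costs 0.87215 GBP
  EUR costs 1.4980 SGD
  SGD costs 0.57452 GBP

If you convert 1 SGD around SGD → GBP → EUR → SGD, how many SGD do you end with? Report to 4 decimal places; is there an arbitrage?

0.9868 (arbitrage exists)

Around SGD → GBP → EUR → SGD: 1 × 0.57452 ÷ 0.87215 × 1.4980 = 0.986792
Product < 1; profitable direction is SGD → EUR → GBP → SGD.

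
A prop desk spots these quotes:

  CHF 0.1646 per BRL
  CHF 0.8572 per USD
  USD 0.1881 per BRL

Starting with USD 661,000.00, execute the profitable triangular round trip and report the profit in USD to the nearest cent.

Profit: USD 13,777.10

Profitable loop is USD → BRL → CHF → USD:
USD 661,000.00 ÷ 0.1881 = BRL 3,514,088.25
BRL 3,514,088.25 × 0.1646 = CHF 578,418.93
CHF 578,418.93 ÷ 0.8572 = USD 674,777.10
Profit = USD 674,777.10 − USD 661,000.00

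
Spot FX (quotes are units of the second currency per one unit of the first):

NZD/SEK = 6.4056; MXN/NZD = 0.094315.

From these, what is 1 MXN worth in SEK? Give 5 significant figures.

MXN/SEK = 0.60414

1 MXN × 0.094315 = 0.094315 NZD
0.094315 NZD × 6.4056 = 0.604144 SEK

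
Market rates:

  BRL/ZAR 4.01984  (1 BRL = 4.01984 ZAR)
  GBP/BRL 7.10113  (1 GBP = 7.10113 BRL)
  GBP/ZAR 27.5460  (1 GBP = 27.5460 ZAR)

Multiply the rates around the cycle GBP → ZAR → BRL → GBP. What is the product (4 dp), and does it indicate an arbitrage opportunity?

0.9650 (arbitrage exists)

Around GBP → ZAR → BRL → GBP: 1 × 27.5460 ÷ 4.01984 ÷ 7.10113 = 0.964989
Product < 1; profitable direction is GBP → BRL → ZAR → GBP.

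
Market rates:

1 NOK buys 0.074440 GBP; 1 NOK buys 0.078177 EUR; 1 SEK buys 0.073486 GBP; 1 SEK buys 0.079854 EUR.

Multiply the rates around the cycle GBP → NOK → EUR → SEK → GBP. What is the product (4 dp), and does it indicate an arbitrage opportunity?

Around GBP → NOK → EUR → SEK → GBP: 1 ÷ 0.074440 × 0.078177 ÷ 0.079854 × 0.073486 = 0.966453
Product < 1; profitable direction is GBP → SEK → EUR → NOK → GBP.

0.9665 (arbitrage exists)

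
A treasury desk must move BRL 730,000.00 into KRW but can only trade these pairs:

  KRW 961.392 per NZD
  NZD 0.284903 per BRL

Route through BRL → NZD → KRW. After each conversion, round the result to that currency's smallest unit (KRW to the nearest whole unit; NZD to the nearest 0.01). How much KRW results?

BRL 730,000.00 × 0.284903 = NZD 207,979.19
NZD 207,979.19 × 961.392 = KRW 199,949,529

KRW 199,949,529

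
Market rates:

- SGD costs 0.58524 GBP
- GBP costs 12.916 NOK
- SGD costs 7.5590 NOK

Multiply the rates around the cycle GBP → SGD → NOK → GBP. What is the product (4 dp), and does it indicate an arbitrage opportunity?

1.0000 (no arbitrage)

Around GBP → SGD → NOK → GBP: 1 ÷ 0.58524 × 7.5590 ÷ 12.916 = 1.000005
Product ≈ 1 (deviation 0.001%, within rounding noise).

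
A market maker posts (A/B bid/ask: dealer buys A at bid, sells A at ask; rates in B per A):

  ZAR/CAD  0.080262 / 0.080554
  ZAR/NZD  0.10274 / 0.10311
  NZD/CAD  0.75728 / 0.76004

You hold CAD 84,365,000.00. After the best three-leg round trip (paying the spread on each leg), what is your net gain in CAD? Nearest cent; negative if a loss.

Net profit: CAD 2,039,239.52

Best loop CAD → NZD → ZAR → CAD:
CAD 84,365,000.00 ÷ 0.76004 (buy NZD at ask) = NZD 111,000,736.80
NZD 111,000,736.80 ÷ 0.10311 (buy ZAR at ask) = ZAR 1,076,527,366.92
ZAR 1,076,527,366.92 × 0.080262 (sell ZAR at bid) = CAD 86,404,239.52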